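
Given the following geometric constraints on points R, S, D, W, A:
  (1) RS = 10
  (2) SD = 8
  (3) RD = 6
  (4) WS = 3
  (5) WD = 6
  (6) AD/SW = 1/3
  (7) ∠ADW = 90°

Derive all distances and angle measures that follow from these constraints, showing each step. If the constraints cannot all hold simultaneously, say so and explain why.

The constraints are consistent.

From the given relations:
  AD = 1/3·SW = 1/3·3 = 1

Step 1: From WD = 6, DA = 1, and ∠WDA = 90°, by the law of cosines:
  WA² = WD² + DA² - 2·WD·DA·cos(90°) = 36 + 1 - 0 = 37
  WA = √37

Step 2: From RD = 6, RS = 10, DS = 8, by the inverse law of cosines:
  cos(∠DRS) = (RD² + RS² - DS²) / (2·RD·RS)
  ∠DRS = 53.13°

Step 3: From SD = 8, SR = 10, DR = 6, by the inverse law of cosines:
  cos(∠DSR) = (SD² + SR² - DR²) / (2·SD·SR)
  ∠DSR = 36.87°

Step 4: From SD = 8, SW = 3, DW = 6, by the inverse law of cosines:
  cos(∠DSW) = (SD² + SW² - DW²) / (2·SD·SW)
  ∠DSW = 39.57°

Step 5: From DR = 6, DS = 8, RS = 10, by the inverse law of cosines:
  cos(∠RDS) = (DR² + DS² - RS²) / (2·DR·DS)
  ∠RDS = 90°

Step 6: From DS = 8, DW = 6, SW = 3, by the inverse law of cosines:
  cos(∠SDW) = (DS² + DW² - SW²) / (2·DS·DW)
  ∠SDW = 18.57°

Step 7: From WD = 6, WS = 3, DS = 8, by the inverse law of cosines:
  cos(∠DWS) = (WD² + WS² - DS²) / (2·WD·WS)
  ∠DWS = 121.86°

Step 8: From WA = √37, WD = 6, AD = 1, by the inverse law of cosines:
  cos(∠AWD) = (WA² + WD² - AD²) / (2·WA·WD)
  ∠AWD = 9.46°

Step 9: From AD = 1, AW = √37, DW = 6, by the inverse law of cosines:
  cos(∠DAW) = (AD² + AW² - DW²) / (2·AD·AW)
  ∠DAW = 80.54°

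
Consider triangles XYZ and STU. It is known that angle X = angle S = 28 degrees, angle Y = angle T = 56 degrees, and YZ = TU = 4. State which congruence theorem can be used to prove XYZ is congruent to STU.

The given information matches AAS: Two pairs of corresponding angles and a non-included side are equal (Angle-Angle-Side).

AAS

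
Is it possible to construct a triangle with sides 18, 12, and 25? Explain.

Sort the sides: 12, 18, 25.
It suffices to check that the sum of the two smallest exceeds the largest:
12 + 18 = 30 > 25. ✓
Yes, a valid triangle can be formed.

Yes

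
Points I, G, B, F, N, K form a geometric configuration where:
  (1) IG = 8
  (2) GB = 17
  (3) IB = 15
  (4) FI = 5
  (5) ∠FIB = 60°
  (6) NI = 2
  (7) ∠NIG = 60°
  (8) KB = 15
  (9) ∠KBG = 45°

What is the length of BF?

Step 1: By the law of cosines on triangle BIF: BF² = 15² + 5² − 2·15·5·cos(60°) = 175, so BF = 5·√7.

Therefore, the length of BF = 5·√7.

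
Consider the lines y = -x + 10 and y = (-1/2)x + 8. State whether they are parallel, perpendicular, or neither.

Slope of line 1: m1 = -1
Slope of line 2: m2 = -1/2
m1 != m2 (-1 != -1/2), so not parallel.
m1 * m2 = (-1) * (-1/2) = 1/2 != -1, so not perpendicular.
The lines are neither parallel nor perpendicular.

Neither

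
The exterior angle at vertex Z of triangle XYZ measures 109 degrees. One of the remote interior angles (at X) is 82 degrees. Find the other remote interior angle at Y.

angle Y = 109 - 82 = 27 degrees (exterior angle theorem).

27 degrees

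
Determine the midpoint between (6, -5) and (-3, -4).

M = ((x₁ + x₂)/2, (y₁ + y₂)/2)
= ((6 + -3)/2, (-5 + -4)/2)
= (3/2, -9/2) = (3/2, -9/2)

(3/2, -9/2)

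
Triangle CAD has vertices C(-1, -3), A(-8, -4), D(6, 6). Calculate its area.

The Shoelace formula computes the area from vertex coordinates by summing cross products.
For vertices (-1,-3), (-8,-4), (6,6):
Signed sum = -1*-4 - -8*-3 + -8*6 - 6*-4 + 6*-3 - -1*6
= -20 + -24 + -12 = -56
Area = (1/2)|-56| = 28.

28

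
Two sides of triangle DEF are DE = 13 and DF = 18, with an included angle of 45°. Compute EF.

Law of cosines: EF^2 = 13^2 + 18^2 - 2(13)(18)cos(45°) = 493 - 234*sqrt(2), so EF = sqrt(493 - 234*sqrt(2)).

sqrt(493 - 234*sqrt(2))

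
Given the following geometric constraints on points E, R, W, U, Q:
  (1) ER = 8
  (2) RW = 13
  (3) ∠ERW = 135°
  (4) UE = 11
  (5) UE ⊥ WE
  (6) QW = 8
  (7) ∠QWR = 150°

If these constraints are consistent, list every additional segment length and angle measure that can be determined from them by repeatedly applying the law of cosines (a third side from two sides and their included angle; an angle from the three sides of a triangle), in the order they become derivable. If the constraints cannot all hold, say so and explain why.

The constraints are consistent. Derivable facts, in order:
After 1 step:
- EW ≈ 19.5
- RQ ≈ 20.33
After 2 steps:
- WU ≈ 22.38
- ∠EWR = 16.87°
- ∠QRW = 11.35°
- ∠REW = 28.13°
- ∠RQW = 18.65°
After 3 steps:
- ∠EUW = 60.57°
- ∠EWU = 29.43°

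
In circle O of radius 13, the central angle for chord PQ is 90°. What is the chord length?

Chord length = 2r sin(θ/2)
= 2 × 13 × sin(90°/2)
= 2 × 13 × sin(45°)
= 13*sqrt(2)

13*sqrt(2)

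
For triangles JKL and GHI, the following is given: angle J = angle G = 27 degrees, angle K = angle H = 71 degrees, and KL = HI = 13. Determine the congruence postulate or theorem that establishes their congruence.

The given information matches AAS: Two pairs of corresponding angles and a non-included side are equal (Angle-Angle-Side).

AAS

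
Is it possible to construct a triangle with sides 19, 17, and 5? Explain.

For three segments to close into a triangle, no single side can be as long as the other two combined.
The longest side is 19, and 5 + 17 = 22 > 19.
A triangle can be formed.

Yes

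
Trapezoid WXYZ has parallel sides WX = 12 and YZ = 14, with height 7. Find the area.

Area of a trapezoid = (base1 + base2) * height / 2
Area = (12 + 14) * 7 / 2
Area = 26 * 7 / 2
Area = 182 / 2
Area = 91

91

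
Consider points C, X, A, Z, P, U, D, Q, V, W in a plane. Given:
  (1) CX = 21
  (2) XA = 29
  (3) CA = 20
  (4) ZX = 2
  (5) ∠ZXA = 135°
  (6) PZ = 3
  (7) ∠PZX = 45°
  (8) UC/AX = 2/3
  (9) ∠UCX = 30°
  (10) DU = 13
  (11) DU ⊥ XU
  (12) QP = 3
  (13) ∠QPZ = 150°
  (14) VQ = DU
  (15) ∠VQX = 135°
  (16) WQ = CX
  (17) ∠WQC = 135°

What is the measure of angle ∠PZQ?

Step 1: By the law of cosines on triangle ZPQ: ZQ² = 3² + 3² − 2·3·3·cos(150°) = 33.59, so ZQ ≈ 5.8.
Step 2: By the inverse law of cosines on triangle PZQ: cos(∠PZQ) = (3² + 5.8² − 3²) / (2·3·5.8) = 33.59/34.77 = 0.9659, so ∠PZQ = 15°.

Therefore, the measure of angle ∠PZQ = 15°.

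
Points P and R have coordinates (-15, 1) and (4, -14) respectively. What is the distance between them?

d = sqrt((4 - -15)^2 + (-14 - 1)^2)
d = sqrt(19^2 + -15^2)
d = sqrt(361 + 225)
d = sqrt(586)

sqrt(586)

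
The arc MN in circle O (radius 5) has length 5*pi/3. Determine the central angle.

The full circumference is 2πr = 10*pi.
The arc is 5*pi/3 / 10*pi = 1/6 of the full circle.
So the central angle = 1/6 × 360° = 60°.

60°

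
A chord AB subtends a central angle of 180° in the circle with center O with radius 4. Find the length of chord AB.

Chord = 2(4) sin(90°) = 8

8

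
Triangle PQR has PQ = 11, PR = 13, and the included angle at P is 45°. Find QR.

When two sides and the included angle are known, the law of cosines gives the third side.
c^2 = a^2 + b^2 - 2ab cos(C) generalizes the Pythagorean theorem to non-right triangles.
Here: QR^2 = 121 + 169 - 286*(sqrt(2)/2) = 290 - 143*sqrt(2)
QR = sqrt(290 - 143*sqrt(2))

sqrt(290 - 143*sqrt(2))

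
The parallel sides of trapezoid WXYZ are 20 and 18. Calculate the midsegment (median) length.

The midsegment (median) of a trapezoid connects the midpoints of the non-parallel sides.
Its length is the average of the two bases: (20 + 18) / 2 = 19.

19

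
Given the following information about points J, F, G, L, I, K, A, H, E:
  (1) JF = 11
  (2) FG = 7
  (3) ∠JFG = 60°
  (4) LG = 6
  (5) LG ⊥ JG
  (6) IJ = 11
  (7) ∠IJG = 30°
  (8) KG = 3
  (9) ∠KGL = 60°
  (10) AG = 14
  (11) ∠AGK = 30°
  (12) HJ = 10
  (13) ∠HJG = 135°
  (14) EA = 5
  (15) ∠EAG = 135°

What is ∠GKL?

Step 1: By the law of cosines on triangle KGL: KL² = 3² + 6² − 2·3·6·cos(60°) = 27, so KL = 3·√3.
Step 2: By the inverse law of cosines on triangle GKL: cos(∠GKL) = (3² + (3·√3)² − 6²) / (2·3·3·√3) = 0/31.18 = 0, so ∠GKL = 90°.

Therefore, the measure of angle ∠GKL = 90°.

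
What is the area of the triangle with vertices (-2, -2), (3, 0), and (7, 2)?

Using the Shoelace formula for a triangle:
Area = (1/2)|x0(y1 - y2) + x1(y2 - y0) + x2(y0 - y1)|
Area = (1/2)|-2(0 - 2) + 3(2 - -2) + 7(-2 - 0)|
Area = (1/2)|4 + 12 + -14|
Area = (1/2)|2|
Area = (1/2)(2)
Area = 1

1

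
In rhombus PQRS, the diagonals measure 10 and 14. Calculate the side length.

Half-diagonals are 5 and 7. side = sqrt(5^2 + 7^2) = sqrt(74)

sqrt(74)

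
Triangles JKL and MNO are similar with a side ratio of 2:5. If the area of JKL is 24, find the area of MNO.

Area ratio = (2/5)^2 = 4/25. Area of MNO = 24 * 25/4 = 150.

150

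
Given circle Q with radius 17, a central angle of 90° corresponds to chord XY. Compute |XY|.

Chord = 2(17) sin(45°) = 17*sqrt(2)

17*sqrt(2)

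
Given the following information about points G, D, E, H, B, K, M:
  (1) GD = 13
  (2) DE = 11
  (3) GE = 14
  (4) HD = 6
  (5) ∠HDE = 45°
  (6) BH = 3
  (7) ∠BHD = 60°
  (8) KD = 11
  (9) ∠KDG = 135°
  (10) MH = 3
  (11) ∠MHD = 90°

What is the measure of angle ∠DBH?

Step 1: By the law of cosines on triangle BHD: BD² = 3² + 6² − 2·3·6·cos(60°) = 27, so BD = 3·√3.
Step 2: By the inverse law of cosines on triangle DBH: cos(∠DBH) = ((3·√3)² + 3² − 6²) / (2·3·√3·3) = 0/31.18 = 0, so ∠DBH = 90°.

Therefore, the measure of angle ∠DBH = 90°.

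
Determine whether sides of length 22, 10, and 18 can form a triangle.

Check all three triangle inequalities:
22 + 10 = 32 > 18 ✓
22 + 18 = 40 > 10 ✓
10 + 18 = 28 > 22 ✓
All conditions hold, so these sides form a valid triangle.

Yes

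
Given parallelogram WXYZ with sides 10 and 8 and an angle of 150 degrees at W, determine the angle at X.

Opposite sides of a parallelogram are parallel, so consecutive angles form co-interior angles on a transversal.
Co-interior angles sum to 180°, giving angle X = 180 - 150 = 30 degrees.

30 degrees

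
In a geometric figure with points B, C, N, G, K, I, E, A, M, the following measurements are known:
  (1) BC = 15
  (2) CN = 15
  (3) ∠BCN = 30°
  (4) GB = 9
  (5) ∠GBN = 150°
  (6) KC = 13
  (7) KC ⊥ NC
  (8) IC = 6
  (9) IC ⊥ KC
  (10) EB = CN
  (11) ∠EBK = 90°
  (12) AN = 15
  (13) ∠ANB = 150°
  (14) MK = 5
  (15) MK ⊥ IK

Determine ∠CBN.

Step 1: By the law of cosines on triangle BCN: BN² = 15² + 15² − 2·15·15·cos(30°) = 60.29, so BN ≈ 7.76.
Step 2: By the inverse law of cosines on triangle CBN: cos(∠CBN) = (15² + 7.76² − 15²) / (2·15·7.76) = 60.29/232.94 = 0.2588, so ∠CBN = 75°.

Therefore, the measure of angle ∠CBN = 75°.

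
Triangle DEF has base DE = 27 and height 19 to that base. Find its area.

A triangle's area is half the area of a rectangle with the same base and height.
Area = (1/2) * 27 * 19 = 513/2.

513/2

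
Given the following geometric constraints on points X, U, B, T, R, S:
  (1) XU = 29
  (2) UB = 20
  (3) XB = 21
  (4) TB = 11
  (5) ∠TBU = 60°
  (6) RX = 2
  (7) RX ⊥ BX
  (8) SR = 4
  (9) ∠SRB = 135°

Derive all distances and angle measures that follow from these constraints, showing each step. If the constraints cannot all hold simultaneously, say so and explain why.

The constraints are consistent.

Step 1: From UB = 20, BT = 11, and ∠UBT = 60°, by the law of cosines:
  UT² = UB² + BT² - 2·UB·BT·cos(60°) = 400 + 121 - 220 = 301
  UT ≈ 17.35

Step 2: From BX = 21, XR = 2, and ∠BXR = 90°, by the law of cosines:
  BR² = BX² + XR² - 2·BX·XR·cos(90°) = 441 + 4 - 0 = 445
  BR ≈ 21.1

Step 3: From XB = 21, XU = 29, BU = 20, by the inverse law of cosines:
  cos(∠BXU) = (XB² + XU² - BU²) / (2·XB·XU)
  ∠BXU = 43.6°

Step 4: From UB = 20, UX = 29, BX = 21, by the inverse law of cosines:
  cos(∠BUX) = (UB² + UX² - BX²) / (2·UB·UX)
  ∠BUX = 46.4°

Step 5: From BU = 20, BX = 21, UX = 29, by the inverse law of cosines:
  cos(∠UBX) = (BU² + BX² - UX²) / (2·BU·BX)
  ∠UBX = 90°

Step 6: From BR = 21.1, RS = 4, and ∠BRS = 135°, by the law of cosines:
  BS² = BR² + RS² - 2·BR·RS·cos(135°) = 445 + 16 + 119.3 = 580.3
  BS ≈ 24.09

Step 7: From UB = 20, UT = 17.35, BT = 11, by the inverse law of cosines:
  cos(∠BUT) = (UB² + UT² - BT²) / (2·UB·UT)
  ∠BUT = 33.3°

Step 8: From BR = 21.1, BX = 21, RX = 2, by the inverse law of cosines:
  cos(∠RBX) = (BR² + BX² - RX²) / (2·BR·BX)
  ∠RBX = 5.44°

Step 9: From TB = 11, TU = 17.35, BU = 20, by the inverse law of cosines:
  cos(∠BTU) = (TB² + TU² - BU²) / (2·TB·TU)
  ∠BTU = 86.7°

Step 10: From RB = 21.1, RX = 2, BX = 21, by the inverse law of cosines:
  cos(∠BRX) = (RB² + RX² - BX²) / (2·RB·RX)
  ∠BRX = 84.56°

Step 11: From BR = 21.1, BS = 24.09, RS = 4, by the inverse law of cosines:
  cos(∠RBS) = (BR² + BS² - RS²) / (2·BR·BS)
  ∠RBS = 6.74°

Step 12: From SB = 24.09, SR = 4, BR = 21.1, by the inverse law of cosines:
  cos(∠BSR) = (SB² + SR² - BR²) / (2·SB·SR)
  ∠BSR = 38.26°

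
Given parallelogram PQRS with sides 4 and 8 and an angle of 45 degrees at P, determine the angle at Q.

In a parallelogram, consecutive angles are supplementary (sum to 180°).
angle Q = 180 - angle P
angle Q = 180 - 45
angle Q = 135 degrees

135 degrees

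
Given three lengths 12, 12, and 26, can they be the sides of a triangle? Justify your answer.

Check the triangle inequality: 12 + 12 = 24 ≤ 26.
Since the sum of two sides does not exceed the third, no triangle can be formed.

No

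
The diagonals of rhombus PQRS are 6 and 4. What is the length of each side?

Half-diagonals are 3 and 2. side = sqrt(3^2 + 2^2) = sqrt(13)

sqrt(13)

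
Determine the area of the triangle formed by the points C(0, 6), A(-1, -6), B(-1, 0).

Using the Shoelace formula for a triangle:
Area = (1/2)|x0(y1 - y2) + x1(y2 - y0) + x2(y0 - y1)|
Area = (1/2)|0(-6 - 0) + -1(0 - 6) + -1(6 - -6)|
Area = (1/2)|0 + 6 + -12|
Area = (1/2)|-6|
Area = (1/2)(6)
Area = 3

3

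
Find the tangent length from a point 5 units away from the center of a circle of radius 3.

The tangent, radius, and line from the external point to the center form a right triangle.
The right angle is where the tangent meets the radius.
By the Pythagorean theorem: tangent² + 3² = 5²
tangent² = 25 - 9 = 16
tangent = 4

4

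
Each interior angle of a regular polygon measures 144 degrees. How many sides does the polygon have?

Each interior angle of a regular n-gon is (n - 2) * 180 / n.
Setting this equal to 144:
(n - 2) * 180 / n = 144
Each exterior angle = 180 - 144 = 36 degrees.
Since exterior angles sum to 360: n = 360 / 36 = 10.

10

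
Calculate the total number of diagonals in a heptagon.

Each of the 7 vertices connects to 4 non-adjacent vertices via diagonals.
Total connections = 7 × 4 = 28, but each diagonal is counted twice.
Number of diagonals = 28 / 2 = 14.

14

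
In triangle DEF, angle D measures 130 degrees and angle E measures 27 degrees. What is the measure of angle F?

By the triangle angle sum property, the three interior angles of any triangle add up to 180°.
We know angle D = 130° and angle E = 27°, so their sum is 157°.
Therefore angle F = 180° - 157° = 23°.

23 degrees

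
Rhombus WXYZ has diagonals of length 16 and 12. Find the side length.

The diagonals of a rhombus bisect each other at right angles.
Half-diagonals: 16/2 = 8 and 12/2 = 6
side = sqrt(8^2 + 6^2)
side = sqrt(64 + 36)
side = sqrt(100) = 10

10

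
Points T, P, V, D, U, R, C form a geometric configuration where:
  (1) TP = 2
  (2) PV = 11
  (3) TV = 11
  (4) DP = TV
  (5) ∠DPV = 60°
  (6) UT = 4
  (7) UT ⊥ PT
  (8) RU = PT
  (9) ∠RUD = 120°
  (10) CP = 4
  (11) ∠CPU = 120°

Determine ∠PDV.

From the given relations: DP = TV = 11.
Step 1: By the law of cosines on triangle DPV: DV² = 11² + 11² − 2·11·11·cos(60°) = 121, so DV = 11.
Step 2: By the inverse law of cosines on triangle PDV: cos(∠PDV) = (11² + 11² − 11²) / (2·11·11) = 121/242 = 0.5, so ∠PDV = 60°.

Therefore, the measure of angle ∠PDV = 60°.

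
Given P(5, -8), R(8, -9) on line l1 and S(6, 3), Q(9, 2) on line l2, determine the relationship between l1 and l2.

Slope of line 1: m1 = (-9 - -8)/(8 - 5) = -1/3 = -1/3
Slope of line 2: m2 = (2 - 3)/(9 - 6) = -1/3 = -1/3
Since m1 = m2 = -1/3, the lines are parallel.

Parallel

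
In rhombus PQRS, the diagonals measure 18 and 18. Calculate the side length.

Half-diagonals are 9 and 9. side = sqrt(9^2 + 9^2) = sqrt(162) = 9*sqrt(2)

9*sqrt(2)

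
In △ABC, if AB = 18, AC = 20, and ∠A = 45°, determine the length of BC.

When two sides and the included angle are known, the law of cosines gives the third side.
c^2 = a^2 + b^2 - 2ab cos(C) generalizes the Pythagorean theorem to non-right triangles.
Here: BC^2 = 324 + 400 - 720*(sqrt(2)/2) = 724 - 360*sqrt(2)
BC = 2*sqrt(181 - 90*sqrt(2))

2*sqrt(181 - 90*sqrt(2))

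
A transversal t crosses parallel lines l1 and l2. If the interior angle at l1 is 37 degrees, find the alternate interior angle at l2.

Alternate interior angles are equal: 37 degrees.

37 degrees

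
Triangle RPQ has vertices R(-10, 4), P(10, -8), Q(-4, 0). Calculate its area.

Using the Shoelace formula for a triangle:
Area = (1/2)|x0(y1 - y2) + x1(y2 - y0) + x2(y0 - y1)|
Area = (1/2)|-10(-8 - 0) + 10(0 - 4) + -4(4 - -8)|
Area = (1/2)|80 + -40 + -48|
Area = (1/2)|-8|
Area = (1/2)(8)
Area = 4

4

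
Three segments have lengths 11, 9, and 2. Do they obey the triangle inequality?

Check the triangle inequality: 9 + 2 = 11 ≤ 11.
Since the sum of two sides does not exceed the third, no triangle can be formed.

No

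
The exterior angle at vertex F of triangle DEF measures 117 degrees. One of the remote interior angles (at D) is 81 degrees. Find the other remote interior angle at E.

The exterior angle theorem states that an exterior angle equals the sum of the two non-adjacent interior angles.
So 117 = 81 + angle E, which gives angle E = 117 - 81 = 36 degrees.

36 degrees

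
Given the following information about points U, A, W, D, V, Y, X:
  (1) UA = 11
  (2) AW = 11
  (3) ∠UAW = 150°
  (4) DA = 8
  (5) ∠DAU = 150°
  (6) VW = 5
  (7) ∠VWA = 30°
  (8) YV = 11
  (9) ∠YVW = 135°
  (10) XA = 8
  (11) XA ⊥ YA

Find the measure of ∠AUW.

Step 1: By the law of cosines on triangle UAW: UW² = 11² + 11² − 2·11·11·cos(150°) = 451.58, so UW ≈ 21.25.
Step 2: By the inverse law of cosines on triangle AUW: cos(∠AUW) = (11² + 21.25² − 11²) / (2·11·21.25) = 451.58/467.51 = 0.9659, so ∠AUW = 15°.

Therefore, the measure of angle ∠AUW = 15°.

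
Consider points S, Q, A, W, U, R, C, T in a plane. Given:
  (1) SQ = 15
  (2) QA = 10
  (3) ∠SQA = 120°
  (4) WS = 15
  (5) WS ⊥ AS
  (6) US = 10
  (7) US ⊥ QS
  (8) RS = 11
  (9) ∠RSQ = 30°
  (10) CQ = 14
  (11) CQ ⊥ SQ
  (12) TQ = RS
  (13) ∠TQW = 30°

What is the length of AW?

Step 1: By the law of cosines on triangle SQA: SA² = 15² + 10² − 2·15·10·cos(120°) = 475, so SA = 5·√19.
Step 2: By the law of cosines on triangle ASW: AW² = (5·√19)² + 15² − 2·5·√19·15·cos(90°) = 700, so AW = 10·√7.

Therefore, the length of AW = 10·√7.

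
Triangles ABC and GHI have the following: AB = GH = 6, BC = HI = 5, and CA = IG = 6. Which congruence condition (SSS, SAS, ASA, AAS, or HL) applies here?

Consider the given information: AB = GH = 6, BC = HI = 5, and CA = IG = 6
This is not SAS or ASA: SAS requires two sides and the included angle between them. ASA requires two angles and the side between them.
The correct criterion is SSS. All three pairs of corresponding sides are equal (Side-Side-Side).

SSS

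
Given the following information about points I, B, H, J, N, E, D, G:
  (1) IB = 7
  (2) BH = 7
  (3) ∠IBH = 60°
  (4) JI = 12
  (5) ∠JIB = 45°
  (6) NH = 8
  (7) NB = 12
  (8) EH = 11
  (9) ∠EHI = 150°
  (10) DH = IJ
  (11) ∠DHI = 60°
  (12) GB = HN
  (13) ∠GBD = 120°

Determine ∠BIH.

Step 1: By the law of cosines on triangle IBH: IH² = 7² + 7² − 2·7·7·cos(60°) = 49, so IH = 7.
Step 2: By the inverse law of cosines on triangle BIH: cos(∠BIH) = (7² + 7² − 7²) / (2·7·7) = 49/98 = 0.5, so ∠BIH = 60°.

Therefore, the measure of angle ∠BIH = 60°.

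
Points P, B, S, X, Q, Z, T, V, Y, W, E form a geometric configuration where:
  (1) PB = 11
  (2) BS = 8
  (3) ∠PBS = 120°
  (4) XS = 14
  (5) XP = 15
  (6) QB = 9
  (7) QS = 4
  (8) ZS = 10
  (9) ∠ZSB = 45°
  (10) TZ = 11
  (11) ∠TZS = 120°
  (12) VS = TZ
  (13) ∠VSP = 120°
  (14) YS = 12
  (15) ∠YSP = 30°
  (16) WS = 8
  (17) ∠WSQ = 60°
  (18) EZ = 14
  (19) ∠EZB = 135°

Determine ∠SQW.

Step 1: By the law of cosines on triangle QSW: QW² = 4² + 8² − 2·4·8·cos(60°) = 48, so QW = 4·√3.
Step 2: By the inverse law of cosines on triangle SQW: cos(∠SQW) = (4² + (4·√3)² − 8²) / (2·4·4·√3) = 0/55.43 = 0, so ∠SQW = 90°.

Therefore, the measure of angle ∠SQW = 90°.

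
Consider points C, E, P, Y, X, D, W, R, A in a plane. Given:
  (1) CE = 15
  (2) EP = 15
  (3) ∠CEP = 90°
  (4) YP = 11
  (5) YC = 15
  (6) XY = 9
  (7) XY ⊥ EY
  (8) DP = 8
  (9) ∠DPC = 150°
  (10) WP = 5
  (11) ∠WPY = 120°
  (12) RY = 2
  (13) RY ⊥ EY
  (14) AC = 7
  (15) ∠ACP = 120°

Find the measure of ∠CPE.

Step 1: By the law of cosines on triangle PEC: PC² = 15² + 15² − 2·15·15·cos(90°) = 450, so PC = 15·√2.
Step 2: By the inverse law of cosines on triangle CPE: cos(∠CPE) = ((15·√2)² + 15² − 15²) / (2·15·√2·15) = 450/636.4 = 0.7071, so ∠CPE = 45°.

Therefore, the measure of angle ∠CPE = 45°.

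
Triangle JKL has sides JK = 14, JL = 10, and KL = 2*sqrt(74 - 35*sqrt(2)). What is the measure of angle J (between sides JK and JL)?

When all three sides of a triangle are known, the law of cosines can be rearranged to find any angle.
cos(C) = (a² + b² - c²) / (2ab) gives cos(J) = sqrt(2)/2.
Taking the inverse cosine: J = 45°.

45°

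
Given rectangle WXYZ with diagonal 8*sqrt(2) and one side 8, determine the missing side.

The diagonal of a rectangle forms a right triangle with the two sides.
Rearranging the Pythagorean theorem: missing side = sqrt(d^2 - known^2).
= sqrt(128 - 64) = sqrt(64) = 8.

8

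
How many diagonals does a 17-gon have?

Total line segments between 17 vertices = C(17,2) = 136.
Subtract the 17 sides: 136 - 17 = 119 diagonals.

119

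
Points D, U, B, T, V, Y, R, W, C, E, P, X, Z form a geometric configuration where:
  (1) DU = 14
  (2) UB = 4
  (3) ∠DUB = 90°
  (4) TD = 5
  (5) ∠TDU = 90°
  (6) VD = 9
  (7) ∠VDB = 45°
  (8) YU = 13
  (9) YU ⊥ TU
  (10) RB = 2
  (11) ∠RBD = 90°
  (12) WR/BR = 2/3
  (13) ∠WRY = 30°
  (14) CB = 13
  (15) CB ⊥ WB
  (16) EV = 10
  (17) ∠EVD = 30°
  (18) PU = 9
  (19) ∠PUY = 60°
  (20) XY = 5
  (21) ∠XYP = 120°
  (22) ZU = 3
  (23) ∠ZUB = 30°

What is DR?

Step 1: By the law of cosines on triangle BUD: BD² = 4² + 14² − 2·4·14·cos(90°) = 212, so BD = 2·√53.
Step 2: By the law of cosines on triangle DBR: DR² = (2·√53)² + 2² − 2·2·√53·2·cos(90°) = 216, so DR = 6·√6.

Therefore, the length of DR = 6·√6.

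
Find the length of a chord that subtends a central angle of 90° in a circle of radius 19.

Chord = 2(19) sin(45°) = 19*sqrt(2)

19*sqrt(2)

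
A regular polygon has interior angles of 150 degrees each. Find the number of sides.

Exterior angle = 180 - 150 = 30. n = 360 / 30 = 12.

12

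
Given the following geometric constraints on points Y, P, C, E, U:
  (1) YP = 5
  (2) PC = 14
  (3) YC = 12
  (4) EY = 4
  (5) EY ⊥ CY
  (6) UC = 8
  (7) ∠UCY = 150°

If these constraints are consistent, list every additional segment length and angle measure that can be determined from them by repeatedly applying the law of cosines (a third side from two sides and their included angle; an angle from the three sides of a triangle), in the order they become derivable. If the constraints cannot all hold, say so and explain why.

The constraints are consistent. Derivable facts, in order:
After 1 step:
- CE = 4·√10
- YU ≈ 19.35
- ∠CPY = 56.63°
- ∠CYP = 103°
- ∠PCY = 20.36°
After 2 steps:
- ∠CEY = 71.57°
- ∠CUY = 18.07°
- ∠CYU = 11.93°
- ∠ECY = 18.43°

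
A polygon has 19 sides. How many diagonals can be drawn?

The number of diagonals in an n-gon is n(n - 3)/2.
For n = 19: 19(19 - 3)/2 = 19 × 16 / 2 = 152.

152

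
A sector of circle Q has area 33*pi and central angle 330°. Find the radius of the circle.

Sector area A = πr² × θ/360, so r² = 360A / (πθ).
r² = 360 × 33*pi / (π × 330)
r² = 36
r = 6

6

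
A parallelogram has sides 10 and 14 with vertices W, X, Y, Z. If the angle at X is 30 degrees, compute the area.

Area = a * b * sin(theta)
Area = 10 * 14 * sin(30 degrees)
Area = 140 * 1/2
Area = 70

70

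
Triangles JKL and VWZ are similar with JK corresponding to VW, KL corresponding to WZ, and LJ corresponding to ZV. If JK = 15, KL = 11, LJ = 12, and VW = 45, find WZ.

Similar triangles have proportional sides. Setting up the proportion:
VW / JK = WZ / KL
45 / 15 = WZ / 11
WZ = 11 * 45 / 15 = 33.

33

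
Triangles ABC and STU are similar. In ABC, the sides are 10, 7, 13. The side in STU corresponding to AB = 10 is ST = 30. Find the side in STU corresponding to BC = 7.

Similar triangles have proportional sides. Setting up the proportion:
ST / AB = TU / BC
30 / 10 = TU / 7
TU = 7 * 30 / 10 = 21.

21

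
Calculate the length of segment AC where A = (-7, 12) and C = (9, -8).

d = sqrt((16)^2 + (-20)^2) = sqrt(656) = 4*sqrt(41)

4*sqrt(41)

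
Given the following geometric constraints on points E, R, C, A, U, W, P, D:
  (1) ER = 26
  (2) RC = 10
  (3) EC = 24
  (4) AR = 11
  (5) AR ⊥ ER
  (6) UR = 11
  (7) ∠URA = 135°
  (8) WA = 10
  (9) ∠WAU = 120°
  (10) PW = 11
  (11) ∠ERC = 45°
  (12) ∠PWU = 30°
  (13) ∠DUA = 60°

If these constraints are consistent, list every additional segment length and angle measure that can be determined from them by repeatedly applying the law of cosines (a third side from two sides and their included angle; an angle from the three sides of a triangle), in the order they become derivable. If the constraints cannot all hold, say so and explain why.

These constraints are not satisfiable: (1), (2) and (3) fix all three sides of triangle ERC, so by the law of cosines cos(∠ERC) = (26² + 10² − 24²) / (2·26·10) = 0.3846, i.e. ∠ERC ≈ 67.38°, which contradicts (11) ∠ERC = 45°. No planar figure meets all of them, so nothing further can be derived.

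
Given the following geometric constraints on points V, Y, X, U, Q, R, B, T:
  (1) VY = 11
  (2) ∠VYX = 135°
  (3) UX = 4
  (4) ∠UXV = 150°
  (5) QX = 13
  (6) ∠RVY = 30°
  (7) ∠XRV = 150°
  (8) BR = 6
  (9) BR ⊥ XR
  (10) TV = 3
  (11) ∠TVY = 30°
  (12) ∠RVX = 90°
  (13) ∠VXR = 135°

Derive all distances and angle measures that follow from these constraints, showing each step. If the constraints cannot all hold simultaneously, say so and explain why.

These constraints are not satisfiable: (7), (12) and (13) are the three interior angles of triangle XRV, which must sum to 180°, but 150° + 90° + 135° = 375°. No planar figure meets all of them, so nothing further can be derived.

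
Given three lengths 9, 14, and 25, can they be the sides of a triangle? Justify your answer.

Check the triangle inequality: 9 + 14 = 23 ≤ 25.
Since the sum of two sides does not exceed the third, no triangle can be formed.

No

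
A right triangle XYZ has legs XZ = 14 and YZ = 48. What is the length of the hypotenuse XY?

By the Pythagorean theorem: XY^2 = XZ^2 + YZ^2
XY^2 = 14^2 + 48^2 = 196 + 2304 = 2500
XY = sqrt(2500) = 50

50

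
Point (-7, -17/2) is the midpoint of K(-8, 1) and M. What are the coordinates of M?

Using the midpoint formula: M = ((x1 + x2)/2, (y1 + y2)/2)
We know M = (-7, -17/2) and K = (-8, 1)
For x: -7 = (-8 + x2)/2, so x2 = 2*-7 - -8 = -6
For y: -17/2 = (1 + y2)/2, so y2 = 2*-17/2 - 1 = -18
M = (-6, -18)

(-6, -18)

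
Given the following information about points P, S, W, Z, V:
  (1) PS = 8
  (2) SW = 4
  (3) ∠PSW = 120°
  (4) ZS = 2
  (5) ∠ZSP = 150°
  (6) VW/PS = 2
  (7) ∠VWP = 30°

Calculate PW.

Step 1: By the law of cosines on triangle PSW: PW² = 8² + 4² − 2·8·4·cos(120°) = 112, so PW = 4·√7.

Therefore, the length of PW = 4·√7.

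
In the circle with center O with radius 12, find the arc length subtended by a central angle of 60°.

Arc length = 2π(12)(1/6) = 4*pi

4*pi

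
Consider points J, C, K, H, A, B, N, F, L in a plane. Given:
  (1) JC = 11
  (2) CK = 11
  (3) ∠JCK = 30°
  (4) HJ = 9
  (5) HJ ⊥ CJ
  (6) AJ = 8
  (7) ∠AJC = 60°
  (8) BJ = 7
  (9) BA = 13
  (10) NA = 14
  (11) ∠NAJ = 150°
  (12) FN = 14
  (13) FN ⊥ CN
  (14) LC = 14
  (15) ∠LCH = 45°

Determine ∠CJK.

Step 1: By the law of cosines on triangle JCK: JK² = 11² + 11² − 2·11·11·cos(30°) = 32.42, so JK ≈ 5.69.
Step 2: By the inverse law of cosines on triangle CJK: cos(∠CJK) = (11² + 5.69² − 11²) / (2·11·5.69) = 32.42/125.27 = 0.2588, so ∠CJK = 75°.

Therefore, the measure of angle ∠CJK = 75°.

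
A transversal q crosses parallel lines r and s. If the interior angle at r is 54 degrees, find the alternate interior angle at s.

Alternate interior angles are equal: 54 degrees.

54 degrees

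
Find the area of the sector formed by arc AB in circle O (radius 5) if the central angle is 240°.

Sector area = πr² × θ/360
= π × 5² × 2/3
= π × 25 × 2/3
= 50*pi/3

50*pi/3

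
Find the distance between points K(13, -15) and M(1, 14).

The horizontal distance is |1 - 13| = 12 and the vertical distance is |14 - -15| = 29.
By the Pythagorean theorem, d = sqrt(12^2 + 29^2) = sqrt(985).

sqrt(985)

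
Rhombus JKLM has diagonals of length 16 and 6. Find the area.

Area = (16 * 6) / 2 = 96 / 2 = 48

48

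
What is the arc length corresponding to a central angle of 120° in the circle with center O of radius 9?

Arc length = 2πr × θ/360
= 2π × 9 × 1/3
= 6*pi

6*pi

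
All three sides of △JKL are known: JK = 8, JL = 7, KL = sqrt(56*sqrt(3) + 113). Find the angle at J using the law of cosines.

By the inverse law of cosines: cos(J) = (JK² + JL² - KL²) / (2 × JK × JL)
cos(J) = (8² + 7² - (sqrt(56*sqrt(3) + 113))²) / (2 × 8 × 7)
cos(J) = (64 + 49 - (56*sqrt(3) + 113)) / 112
cos(J) = -sqrt(3)/2
J = arccos(-sqrt(3)/2) = 150°

150°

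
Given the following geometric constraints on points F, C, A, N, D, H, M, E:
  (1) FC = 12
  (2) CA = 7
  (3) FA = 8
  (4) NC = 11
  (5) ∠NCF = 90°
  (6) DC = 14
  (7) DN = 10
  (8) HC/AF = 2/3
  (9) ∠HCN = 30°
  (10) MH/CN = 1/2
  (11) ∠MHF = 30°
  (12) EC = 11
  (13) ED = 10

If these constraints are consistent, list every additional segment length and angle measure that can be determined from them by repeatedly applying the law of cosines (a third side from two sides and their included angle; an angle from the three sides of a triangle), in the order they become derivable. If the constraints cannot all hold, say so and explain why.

The constraints are consistent. Derivable facts, in order:
After 1 step:
- FN ≈ 16.28
- NH ≈ 6.92
- ∠ACF = 39.84°
- ∠AFC = 34.09°
- ∠CAF = 106.07°
- ∠CDE = 51.32°
- ∠CDN = 51.32°
- ∠CED = 83.48°
- ∠CND = 83.48°
- ∠DCE = 45.21°
- ∠DCN = 45.21°
After 2 steps:
- ∠CFN = 42.51°
- ∠CHN = 127.32°
- ∠CNF = 47.49°
- ∠CNH = 22.68°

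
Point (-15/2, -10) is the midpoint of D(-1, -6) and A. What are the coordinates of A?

Using the midpoint formula: M = ((x1 + x2)/2, (y1 + y2)/2)
We know M = (-15/2, -10) and D = (-1, -6)
For x: -15/2 = (-1 + x2)/2, so x2 = 2*-15/2 - -1 = -14
For y: -10 = (-6 + y2)/2, so y2 = 2*-10 - -6 = -14
A = (-14, -14)

(-14, -14)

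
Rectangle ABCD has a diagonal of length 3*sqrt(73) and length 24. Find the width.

The diagonal of a rectangle forms a right triangle with the two sides.
Rearranging the Pythagorean theorem: missing side = sqrt(d^2 - known^2).
= sqrt(657 - 576) = sqrt(81) = 9.

9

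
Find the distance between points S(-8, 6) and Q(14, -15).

d = sqrt((22)^2 + (-21)^2) = sqrt(925) = 5*sqrt(37)

5*sqrt(37)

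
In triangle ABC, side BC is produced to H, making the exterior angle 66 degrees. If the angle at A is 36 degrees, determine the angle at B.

The exterior angle theorem states that an exterior angle equals the sum of the two non-adjacent interior angles.
So 66 = 36 + angle B, which gives angle B = 66 - 36 = 30 degrees.

30 degrees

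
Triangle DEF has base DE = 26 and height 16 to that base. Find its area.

Area = (1/2) * base * height
Area = (1/2) * 26 * 16
Area = 208

208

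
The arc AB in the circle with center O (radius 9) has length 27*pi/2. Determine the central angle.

The full circumference is 2πr = 18*pi.
The arc is 27*pi/2 / 18*pi = 3/4 of the full circle.
So the central angle = 3/4 × 360° = 270°.

270°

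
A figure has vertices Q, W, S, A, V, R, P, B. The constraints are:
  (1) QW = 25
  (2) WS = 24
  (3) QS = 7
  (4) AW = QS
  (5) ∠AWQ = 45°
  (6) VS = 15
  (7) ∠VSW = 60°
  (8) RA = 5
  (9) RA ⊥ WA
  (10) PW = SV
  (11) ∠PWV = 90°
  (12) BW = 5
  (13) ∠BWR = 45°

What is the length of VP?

From the given relations: PW = SV = 15.
Step 1: By the law of cosines on triangle VSW: VW² = 15² + 24² − 2·15·24·cos(60°) = 441, so VW = 21.
Step 2: By the law of cosines on triangle VWP: VP² = 21² + 15² − 2·21·15·cos(90°) = 666, so VP = 3·√74.

Therefore, the length of VP = 3·√74.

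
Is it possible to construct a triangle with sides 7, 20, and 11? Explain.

No.
The triangle inequality is violated: 7 + 11 = 18 ≤ 20.
These lengths cannot form a triangle.

No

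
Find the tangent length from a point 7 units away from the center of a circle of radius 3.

The tangent, radius, and line from the external point to the center form a right triangle.
The right angle is where the tangent meets the radius.
By the Pythagorean theorem: tangent² + 3² = 7²
tangent² = 49 - 9 = 40
tangent = 2*sqrt(10)

2*sqrt(10)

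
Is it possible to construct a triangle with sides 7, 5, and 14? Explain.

Check the triangle inequality: 7 + 5 = 12 ≤ 14.
Since the sum of two sides does not exceed the third, no triangle can be formed.

No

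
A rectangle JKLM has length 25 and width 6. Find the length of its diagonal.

d = sqrt(25^2 + 6^2) = sqrt(661)

sqrt(661)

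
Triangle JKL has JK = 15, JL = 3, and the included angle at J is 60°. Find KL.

When two sides and the included angle are known, the law of cosines gives the third side.
c^2 = a^2 + b^2 - 2ab cos(C) generalizes the Pythagorean theorem to non-right triangles.
Here: KL^2 = 225 + 9 - 90*(1/2) = 189
KL = 3*sqrt(21)

3*sqrt(21)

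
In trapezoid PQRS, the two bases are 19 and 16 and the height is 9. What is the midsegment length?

The midsegment (median) of a trapezoid connects the midpoints of the non-parallel sides.
Its length is the average of the two bases: (19 + 16) / 2 = 35/2.

35/2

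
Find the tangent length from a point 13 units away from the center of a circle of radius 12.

tangent = √(d² - r²) = √(13² - 12²) = √(169 - 144) = √25 = 5

5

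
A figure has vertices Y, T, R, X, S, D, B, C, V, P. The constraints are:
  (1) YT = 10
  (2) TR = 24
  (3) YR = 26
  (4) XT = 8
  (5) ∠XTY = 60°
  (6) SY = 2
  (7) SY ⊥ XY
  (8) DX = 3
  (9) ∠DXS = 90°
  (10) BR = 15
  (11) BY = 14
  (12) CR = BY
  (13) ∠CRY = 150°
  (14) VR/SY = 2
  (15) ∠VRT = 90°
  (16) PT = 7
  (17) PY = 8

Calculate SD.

Step 1: By the law of cosines on triangle XTY: XY² = 8² + 10² − 2·8·10·cos(60°) = 84, so XY = 2·√21.
Step 2: By the law of cosines on triangle SYX: SX² = 2² + (2·√21)² − 2·2·2·√21·cos(90°) = 88, so SX = 2·√22.
Step 3: By the law of cosines on triangle SXD: SD² = (2·√22)² + 3² − 2·2·√22·3·cos(90°) = 97, so SD = √97.

Therefore, the length of SD = √97.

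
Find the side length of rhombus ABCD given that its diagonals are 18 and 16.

The diagonals of a rhombus bisect each other at right angles.
Half-diagonals: 18/2 = 9 and 16/2 = 8
side = sqrt(9^2 + 8^2)
side = sqrt(81 + 64)
side = sqrt(145)

sqrt(145)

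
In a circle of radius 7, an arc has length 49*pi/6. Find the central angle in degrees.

The full circumference is 2πr = 14*pi.
The arc is 49*pi/6 / 14*pi = 7/12 of the full circle.
So the central angle = 7/12 × 360° = 210°.

210°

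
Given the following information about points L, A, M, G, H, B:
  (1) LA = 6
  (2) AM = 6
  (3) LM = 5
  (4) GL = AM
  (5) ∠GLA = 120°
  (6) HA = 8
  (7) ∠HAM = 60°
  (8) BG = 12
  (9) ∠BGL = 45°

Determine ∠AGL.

From the given relations: GL = AM = 6.
Step 1: By the law of cosines on triangle GLA: GA² = 6² + 6² − 2·6·6·cos(120°) = 108, so GA = 6·√3.
Step 2: By the inverse law of cosines on triangle AGL: cos(∠AGL) = ((6·√3)² + 6² − 6²) / (2·6·√3·6) = 108/124.71 = 0.866, so ∠AGL = 30°.

Therefore, the measure of angle ∠AGL = 30°.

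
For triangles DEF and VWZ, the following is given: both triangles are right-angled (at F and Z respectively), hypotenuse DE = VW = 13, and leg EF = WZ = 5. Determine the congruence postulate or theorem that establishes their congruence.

The given information matches HL: The hypotenuse and one leg of two right triangles are equal (Hypotenuse-Leg).

HL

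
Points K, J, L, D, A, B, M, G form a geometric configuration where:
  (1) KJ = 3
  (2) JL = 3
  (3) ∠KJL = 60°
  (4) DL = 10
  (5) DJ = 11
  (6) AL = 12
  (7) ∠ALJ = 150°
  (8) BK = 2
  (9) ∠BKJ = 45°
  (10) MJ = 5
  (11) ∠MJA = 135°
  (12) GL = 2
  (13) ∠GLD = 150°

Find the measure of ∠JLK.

Step 1: By the law of cosines on triangle LJK: LK² = 3² + 3² − 2·3·3·cos(60°) = 9, so LK = 3.
Step 2: By the inverse law of cosines on triangle JLK: cos(∠JLK) = (3² + 3² − 3²) / (2·3·3) = 9/18 = 0.5, so ∠JLK = 60°.

Therefore, the measure of angle ∠JLK = 60°.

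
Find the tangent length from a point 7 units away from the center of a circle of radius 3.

Let T be the point of tangency. Then CT ⊥ XT (radius ⊥ tangent).
In right triangle CTX: CX² = CT² + XT²
7² = 3² + XT²
XT² = 40, XT = 2*sqrt(10)

2*sqrt(10)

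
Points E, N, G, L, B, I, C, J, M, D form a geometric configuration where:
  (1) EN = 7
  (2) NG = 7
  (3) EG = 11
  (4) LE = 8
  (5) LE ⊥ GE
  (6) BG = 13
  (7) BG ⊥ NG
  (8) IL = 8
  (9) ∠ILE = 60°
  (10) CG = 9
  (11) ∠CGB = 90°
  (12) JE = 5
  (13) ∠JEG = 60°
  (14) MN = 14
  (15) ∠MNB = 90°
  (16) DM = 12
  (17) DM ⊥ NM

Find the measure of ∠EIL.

Step 1: By the law of cosines on triangle ILE: IE² = 8² + 8² − 2·8·8·cos(60°) = 64, so IE = 8.
Step 2: By the inverse law of cosines on triangle EIL: cos(∠EIL) = (8² + 8² − 8²) / (2·8·8) = 64/128 = 0.5, so ∠EIL = 60°.

Therefore, the measure of angle ∠EIL = 60°.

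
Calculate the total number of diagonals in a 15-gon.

The number of diagonals in an n-gon is n(n - 3)/2.
For n = 15: 15(15 - 3)/2 = 15 × 12 / 2 = 90.

90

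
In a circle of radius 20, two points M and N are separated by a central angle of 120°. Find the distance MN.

Chord = 2(20) sin(60°) = 20*sqrt(3)

20*sqrt(3)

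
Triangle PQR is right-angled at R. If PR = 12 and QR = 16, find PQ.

PQ = sqrt(12^2 + 16^2) = sqrt(400) = 20

20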